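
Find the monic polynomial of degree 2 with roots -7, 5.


A monic polynomial with roots -7, 5 is:
p(x) = (x + 7)(x - 5)
After multiplying by (x + 7): x + 7
After multiplying by (x - 5): x^2 + 2x - 35

x^2 + 2x - 35


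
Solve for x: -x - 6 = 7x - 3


Starting with: -x - 6 = 7x - 3
Move all x terms to left: (-1 - 7)x = -3 + 6
Simplify: -8x = 3
Divide both sides by -8: x = -3/8

x = -3/8


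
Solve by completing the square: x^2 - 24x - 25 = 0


Start: x^2 - 24x - 25 = 0
Move constant: x^2 - 24x = 25
Half of -24 is -12, squared is 144
Add 144 to both sides: x^2 - 24x + 144 = 169
(x - 12)^2 = 169
x - 12 = ±13
x = 12 + 13 = 25 or x = 12 - 13 = -1

x = -1, x = 25


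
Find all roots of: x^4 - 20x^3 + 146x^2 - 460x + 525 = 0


Let p(x) = x^4 - 20x^3 + 146x^2 - 460x + 525. By the rational root theorem (leading coefficient 1), any rational root is an integer divisor of 525: try ±1, ±2, ... in turn.
Test x = 1: value = 192 ≠ 0.
Test x = -1: value = 1152 ≠ 0.
Test x = 3: value = 0 ✓, so (x - 3) is a factor.
Synthetic division by (x - 3): bring down 1; 1(3) - 20 = -17; (-17)(3) + 146 = 95; 95(3) - 460 = -175; (-175)(3) + 525 = 0 → quotient x^3 - 17x^2 + 95x - 175, remainder 0.
Continue with the quotient x^3 - 17x^2 + 95x - 175 (candidates must divide 175).
Test x = 5: value = 0 ✓, so (x - 5) is a factor.
Synthetic division by (x - 5): bring down 1; 1(5) - 17 = -12; (-12)(5) + 95 = 35; 35(5) - 175 = 0 → quotient x^2 - 12x + 35, remainder 0.
Solve the quadratic x^2 - 12x + 35 = 0: discriminant = (-12)^2 - 4(1)(35) = 144 - 140 = 4.
sqrt(4) = 2, so x = (12 ± 2)/2: x = 7 or x = 5.
Collecting all roots found:

x = 3, x = 5 (multiplicity 2), x = 7


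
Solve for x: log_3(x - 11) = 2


Convert to exponential form: x - 11 = 3^2 = 9
x = 9 + 11 = 20
Check: log_3(20 - 11) = log_3(9) = log_3(9) = 2 ✓

x = 20


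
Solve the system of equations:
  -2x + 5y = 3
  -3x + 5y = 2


Using Cramer's rule:
Determinant D = (-2)(5) - (-3)(5) = -10 + 15 = 5
Dx = (3)(5) - (2)(5) = 15 - 10 = 5
Dy = (-2)(2) - (-3)(3) = -4 + 9 = 5
x = Dx/D = 5/5 = 1
y = Dy/D = 5/5 = 1

x = 1, y = 1


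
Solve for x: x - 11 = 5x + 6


Starting with: x - 11 = 5x + 6
Move all x terms to left: (1 - 5)x = 6 + 11
Simplify: -4x = 17
Divide both sides by -4: x = -17/4

x = -17/4


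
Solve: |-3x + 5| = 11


An absolute value equation |expr| = 11 gives two cases:
Case 1: -3x + 5 = 11
  -3x = 6, so x = -2
Case 2: -3x + 5 = -11
  -3x = -16, so x = 16/3

x = -2, x = 16/3


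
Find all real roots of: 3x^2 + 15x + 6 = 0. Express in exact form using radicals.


Using the quadratic formula: x = (-b ± sqrt(b^2 - 4ac)) / (2a)
Here a = 3, b = 15, c = 6
Discriminant = b^2 - 4ac = 15^2 - 4(3)(6) = 225 - 72 = 153
Since discriminant = 153 > 0, there are two real roots.
x = (-15 ± 3*sqrt(17)) / 6
Simplifying: x = (-5 ± sqrt(17)) / 2
Numerically: x ≈ -0.4384 or x ≈ -4.5616

x = (-5 + sqrt(17)) / 2 or x = (-5 - sqrt(17)) / 2


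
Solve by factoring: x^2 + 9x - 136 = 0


We need two numbers that multiply to -136 and add to 9.
Those numbers are -8 and 17 (since (-8) * 17 = -136 and (-8) + 17 = 9).
So x^2 + 9x - 136 = (x - 8)(x + 17) = 0
Setting each factor to zero: x = 8 or x = -17

x = -17, x = 8


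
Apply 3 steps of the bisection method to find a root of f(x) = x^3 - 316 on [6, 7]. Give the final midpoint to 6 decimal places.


f(x) = x^3 - 316
f(6) = -100 < 0
f(7) = 27 > 0

Step 1: midpoint = (6.000000 + 7.000000)/2 = 6.500000
  f(6.500000) = -41.375000
  f(mid) < 0, so root is in [6.500000, 7.000000]

Step 2: midpoint = (6.500000 + 7.000000)/2 = 6.750000
  f(6.750000) = -8.453125
  f(mid) < 0, so root is in [6.750000, 7.000000]

Step 3: midpoint = (6.750000 + 7.000000)/2 = 6.875000
  f(6.875000) = 8.951172
  f(mid) > 0, so root is in [6.750000, 6.875000]

midpoint = 6.875000


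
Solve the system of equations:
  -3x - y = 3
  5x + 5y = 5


Using Cramer's rule:
Determinant D = (-3)(5) - (5)(-1) = -15 + 5 = -10
Dx = (3)(5) - (5)(-1) = 15 + 5 = 20
Dy = (-3)(5) - (5)(3) = -15 - 15 = -30
x = Dx/D = 20/-10 = -2
y = Dy/D = -30/-10 = 3

x = -2, y = 3


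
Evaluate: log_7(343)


We need the exponent such that 7^? = 343
7^3 = 343
Therefore log_7(343) = 3

3


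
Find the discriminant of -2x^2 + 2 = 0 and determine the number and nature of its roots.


For ax^2 + bx + c = 0, discriminant D = b^2 - 4ac
Here a = -2, b = 0, c = 2
D = (0)^2 - 4(-2)(2) = 0 + 16 = 16

D = 16 > 0 and is a perfect square (sqrt = 4)
The equation has 2 distinct real rational roots.

Discriminant = 16, 2 distinct real rational roots


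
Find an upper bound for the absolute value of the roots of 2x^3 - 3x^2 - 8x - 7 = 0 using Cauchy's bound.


Cauchy's bound: all roots r satisfy |r| <= 1 + max(|a_i/a_n|) for i = 0,...,n-1
where a_n is the leading coefficient.

Coefficients: [2, -3, -8, -7]
Leading coefficient a_n = 2
Ratios |a_i/a_n|: 3/2, 4, 7/2
Maximum ratio: 4
Cauchy's bound: |r| <= 1 + 4 = 5

Upper bound = 5


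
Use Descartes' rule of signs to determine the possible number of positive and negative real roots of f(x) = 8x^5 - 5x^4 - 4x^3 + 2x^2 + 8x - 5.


Descartes' rule of signs:

For positive roots, count sign changes in f(x) = 8x^5 - 5x^4 - 4x^3 + 2x^2 + 8x - 5:
Signs of coefficients: +, -, -, +, +, -
Number of sign changes: 3
Possible positive real roots: 3, 1

For negative roots, examine f(-x) = -8x^5 - 5x^4 + 4x^3 + 2x^2 - 8x - 5:
Signs of coefficients: -, -, +, +, -, -
Number of sign changes: 2
Possible negative real roots: 2, 0

Positive roots: 3 or 1; Negative roots: 2 or 0


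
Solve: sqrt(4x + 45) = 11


Square both sides: 4x + 45 = 11^2 = 121
4x = 121 - 45 = 76
x = 19
Check: sqrt(4*19 + 45) = sqrt(121) = 11 ✓

x = 19


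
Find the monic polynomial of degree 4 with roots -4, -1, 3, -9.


A monic polynomial with roots -4, -1, 3, -9 is:
p(x) = (x + 4)(x + 1)(x - 3)(x + 9)
After multiplying by (x + 4): x + 4
After multiplying by (x + 1): x^2 + 5x + 4
After multiplying by (x - 3): x^3 + 2x^2 - 11x - 12
After multiplying by (x + 9): x^4 + 11x^3 + 7x^2 - 111x - 108

x^4 + 11x^3 + 7x^2 - 111x - 108


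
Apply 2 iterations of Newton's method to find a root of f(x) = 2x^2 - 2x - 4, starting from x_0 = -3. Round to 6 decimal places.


Newton's method: x_(n+1) = x_n - f(x_n)/f'(x_n)
f(x) = 2x^2 - 2x - 4
f'(x) = 4x - 2

Iteration 1:
  f(-3.000000) = 20.000000
  f'(-3.000000) = -14.000000
  x_1 = -3.000000 - (20.000000)/(-14.000000) = -1.571429

Iteration 2:
  f(-1.571429) = 4.081633
  f'(-1.571429) = -8.285714
  x_2 = -1.571429 - (4.081633)/(-8.285714) = -1.078818

x_2 = -1.078818


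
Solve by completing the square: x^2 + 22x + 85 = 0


Start: x^2 + 22x + 85 = 0
Move constant: x^2 + 22x = -85
Half of 22 is 11, squared is 121
Add 121 to both sides: x^2 + 22x + 121 = 36
(x + 11)^2 = 36
x + 11 = ±6
x = -11 + 6 = -5 or x = -11 - 6 = -17

x = -17, x = -5


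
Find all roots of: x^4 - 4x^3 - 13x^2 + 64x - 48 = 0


Let p(x) = x^4 - 4x^3 - 13x^2 + 64x - 48. By the rational root theorem (leading coefficient 1), any rational root is an integer divisor of 48: try ±1, ±2, ... in turn.
Test x = 1: value = 0 ✓, so (x - 1) is a factor.
Synthetic division by (x - 1): bring down 1; 1(1) - 4 = -3; (-3)(1) - 13 = -16; (-16)(1) + 64 = 48; 48(1) - 48 = 0 → quotient x^3 - 3x^2 - 16x + 48, remainder 0.
Continue with the quotient x^3 - 3x^2 - 16x + 48 (candidates must divide 48; re-test x = 1 first in case it repeats).
Test x = 1: value = 30 ≠ 0.
Test x = -1: value = 60 ≠ 0.
Test x = 2: value = 12 ≠ 0.
Test x = -2: value = 60 ≠ 0.
Test x = 3: value = 0 ✓, so (x - 3) is a factor.
Synthetic division by (x - 3): bring down 1; 1(3) - 3 = 0; 0(3) - 16 = -16; (-16)(3) + 48 = 0 → quotient x^2 - 16, remainder 0.
Solve the quadratic x^2 - 16 = 0: discriminant = 0^2 - 4(1)(-16) = 0 + 64 = 64.
sqrt(64) = 8, so x = (0 ± 8)/2: x = 4 or x = -4.
Collecting all roots found:

x = -4, x = 1, x = 3, x = 4


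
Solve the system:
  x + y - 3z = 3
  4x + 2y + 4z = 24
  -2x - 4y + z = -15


Using Cramer's rule. Expand each determinant along the first row.
D  = 1*[2*1 - 4*(-4)] - 1*[4*1 - 4*(-2)] + (-3)*[4*(-4) - 2*(-2)]
  = 1*(18) - 1*(12) + (-3)*(-12) = 42
Dx = 3*[2*1 - 4*(-4)] - 1*[24*1 - 4*(-15)] + (-3)*[24*(-4) - 2*(-15)]
  = 3*(18) - 1*(84) + (-3)*(-66) = 168
Dy = 1*[24*1 - 4*(-15)] - 3*[4*1 - 4*(-2)] + (-3)*[4*(-15) - 24*(-2)]
  = 1*(84) - 3*(12) + (-3)*(-12) = 84
Dz = 1*[2*(-15) - 24*(-4)] - 1*[4*(-15) - 24*(-2)] + 3*[4*(-4) - 2*(-2)]
  = 1*(66) - 1*(-12) + 3*(-12) = 42
x = Dx/D = 168/42 = 4, y = Dy/D = 84/42 = 2, z = Dz/D = 42/42 = 1
Check eq1: (1)(4) + (1)(2) + (-3)(1) = 3 = 3 ✓
Check eq2: (4)(4) + (2)(2) + (4)(1) = 24 = 24 ✓
Check eq3: (-2)(4) + (-4)(2) + (1)(1) = -15 = -15 ✓

x = 4, y = 2, z = 1


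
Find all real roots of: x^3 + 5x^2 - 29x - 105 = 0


Let p(x) = x^3 + 5x^2 - 29x - 105. By the rational root theorem (leading coefficient 1), any rational root is an integer divisor of 105: try ±1, ±2, ... in turn.
Test x = 1: value = -128 ≠ 0.
Test x = -1: value = -72 ≠ 0.
Test x = 3: value = -120 ≠ 0.
Test x = -3: value = 0 ✓, so (x + 3) is a factor.
Synthetic division by (x + 3): bring down 1; 1(-3) + 5 = 2; 2(-3) - 29 = -35; (-35)(-3) - 105 = 0 → quotient x^2 + 2x - 35, remainder 0.
Solve the quadratic x^2 + 2x - 35 = 0: discriminant = 2^2 - 4(1)(-35) = 4 + 140 = 144.
sqrt(144) = 12, so x = (-2 ± 12)/2: x = 5 or x = -7.

x = -7, x = -3, x = 5


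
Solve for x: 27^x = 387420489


Express both sides with the same base.
387420489 = 27^6
Since the bases match: x = 6

x = 6


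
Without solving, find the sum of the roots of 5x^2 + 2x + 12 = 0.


By Vieta's formulas for ax^2 + bx + c = 0:
  Sum of roots = -b/a
  Product of roots = c/a

Here a = 5, b = 2, c = 12
Sum = -(2)/5 = -2/5
Product = 12/5 = 12/5

Sum = -2/5


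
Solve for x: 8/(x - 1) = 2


Multiply both sides by (x - 1): 8 = 2(x - 1)
Distribute: 8 = 2x - 2
2x = 8 + 2 = 10
x = 5

x = 5


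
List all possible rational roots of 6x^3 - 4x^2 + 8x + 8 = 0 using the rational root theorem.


Rational root theorem: possible roots are ±p/q where:
  p divides the constant term (8): p ∈ {1, 2, 4, 8}
  q divides the leading coefficient (6): q ∈ {1, 2, 3, 6}

All possible rational roots: -8, -4, -8/3, -2, -4/3, -1, -2/3, -1/2, -1/3, -1/6, 1/6, 1/3, 1/2, 2/3, 1, 4/3, 2, 8/3, 4, 8

-8, -4, -8/3, -2, -4/3, -1, -2/3, -1/2, -1/3, -1/6, 1/6, 1/3, 1/2, 2/3, 1, 4/3, 2, 8/3, 4, 8


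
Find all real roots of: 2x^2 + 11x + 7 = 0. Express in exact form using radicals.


Using the quadratic formula: x = (-b ± sqrt(b^2 - 4ac)) / (2a)
Here a = 2, b = 11, c = 7
Discriminant = b^2 - 4ac = 11^2 - 4(2)(7) = 121 - 56 = 65
Since discriminant = 65 > 0, there are two real roots.
x = (-11 ± sqrt(65)) / 4
Numerically: x ≈ -0.7344 or x ≈ -4.7656

x = (-11 + sqrt(65)) / 4 or x = (-11 - sqrt(65)) / 4


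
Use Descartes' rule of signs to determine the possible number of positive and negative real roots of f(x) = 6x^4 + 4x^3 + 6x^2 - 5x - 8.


Descartes' rule of signs:

For positive roots, count sign changes in f(x) = 6x^4 + 4x^3 + 6x^2 - 5x - 8:
Signs of coefficients: +, +, +, -, -
Number of sign changes: 1
Possible positive real roots: 1

For negative roots, examine f(-x) = 6x^4 - 4x^3 + 6x^2 + 5x - 8:
Signs of coefficients: +, -, +, +, -
Number of sign changes: 3
Possible negative real roots: 3, 1

Positive roots: 1; Negative roots: 3 or 1


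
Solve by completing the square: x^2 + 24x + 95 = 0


Start: x^2 + 24x + 95 = 0
Move constant: x^2 + 24x = -95
Half of 24 is 12, squared is 144
Add 144 to both sides: x^2 + 24x + 144 = 49
(x + 12)^2 = 49
x + 12 = ±7
x = -12 + 7 = -5 or x = -12 - 7 = -19

x = -19, x = -5


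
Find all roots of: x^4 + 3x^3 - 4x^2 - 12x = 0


The constant term is 0, so x = 0 is a root. Factor out x:
  x^3 + 3x^2 - 4x - 12 = 0
Let p(x) = x^3 + 3x^2 - 4x - 12. By the rational root theorem (leading coefficient 1), any rational root is an integer divisor of 12: try ±1, ±2, ... in turn.
Test x = 1: value = -12 ≠ 0.
Test x = -1: value = -6 ≠ 0.
Test x = 2: value = 0 ✓, so (x - 2) is a factor.
Synthetic division by (x - 2): bring down 1; 1(2) + 3 = 5; 5(2) - 4 = 6; 6(2) - 12 = 0 → quotient x^2 + 5x + 6, remainder 0.
Solve the quadratic x^2 + 5x + 6 = 0: discriminant = 5^2 - 4(1)(6) = 25 - 24 = 1.
sqrt(1) = 1, so x = (-5 ± 1)/2: x = -2 or x = -3.
Collecting all roots found:

x = -3, x = -2, x = 0, x = 2


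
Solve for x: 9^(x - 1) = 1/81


Express both sides with the same base.
1/81 = 9^(-2)
Since the bases match, equate exponents: x - 1 = -2
So x = -2 - (-1) = -1

x = -1


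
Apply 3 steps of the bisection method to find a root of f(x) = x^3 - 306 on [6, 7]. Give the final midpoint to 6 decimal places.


f(x) = x^3 - 306
f(6) = -90 < 0
f(7) = 37 > 0

Step 1: midpoint = (6.000000 + 7.000000)/2 = 6.500000
  f(6.500000) = -31.375000
  f(mid) < 0, so root is in [6.500000, 7.000000]

Step 2: midpoint = (6.500000 + 7.000000)/2 = 6.750000
  f(6.750000) = 1.546875
  f(mid) > 0, so root is in [6.500000, 6.750000]

Step 3: midpoint = (6.500000 + 6.750000)/2 = 6.625000
  f(6.625000) = -15.224609
  f(mid) < 0, so root is in [6.625000, 6.750000]

midpoint = 6.625000


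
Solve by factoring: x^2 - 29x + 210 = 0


We need two numbers that multiply to 210 and add to -29.
Those numbers are -15 and -14 (since (-15) * (-14) = 210 and (-15) + (-14) = -29).
So x^2 - 29x + 210 = (x - 15)(x - 14) = 0
Setting each factor to zero: x = 15 or x = 14

x = 14, x = 15


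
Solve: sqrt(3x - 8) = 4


Square both sides: 3x - 8 = 4^2 = 16
3x = 16 + 8 = 24
x = 8
Check: sqrt(3*8 - 8) = sqrt(16) = 4 ✓

x = 8


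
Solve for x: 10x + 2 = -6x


Starting with: 10x + 2 = -6x
Move all x terms to left: (10 + 6)x = 0 - 2
Simplify: 16x = -2
Divide both sides by 16: x = -1/8

x = -1/8


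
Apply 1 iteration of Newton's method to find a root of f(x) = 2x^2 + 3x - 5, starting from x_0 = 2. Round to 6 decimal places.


Newton's method: x_(n+1) = x_n - f(x_n)/f'(x_n)
f(x) = 2x^2 + 3x - 5
f'(x) = 4x + 3

Iteration 1:
  f(2.000000) = 9.000000
  f'(2.000000) = 11.000000
  x_1 = 2.000000 - (9.000000)/(11.000000) = 1.181818

x_1 = 1.181818


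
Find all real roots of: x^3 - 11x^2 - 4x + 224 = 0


Let p(x) = x^3 - 11x^2 - 4x + 224. By the rational root theorem (leading coefficient 1), any rational root is an integer divisor of 224: try ±1, ±2, ... in turn.
Test x = 1: value = 210 ≠ 0.
Test x = -1: value = 216 ≠ 0.
Test x = 2: value = 180 ≠ 0.
Test x = -2: value = 180 ≠ 0.
Test x = 4: value = 96 ≠ 0.
Test x = -4: value = 0 ✓, so (x + 4) is a factor.
Synthetic division by (x + 4): bring down 1; 1(-4) - 11 = -15; (-15)(-4) - 4 = 56; 56(-4) + 224 = 0 → quotient x^2 - 15x + 56, remainder 0.
Solve the quadratic x^2 - 15x + 56 = 0: discriminant = (-15)^2 - 4(1)(56) = 225 - 224 = 1.
sqrt(1) = 1, so x = (15 ± 1)/2: x = 8 or x = 7.

x = -4, x = 7, x = 8


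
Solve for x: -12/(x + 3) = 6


Multiply both sides by (x + 3): -12 = 6(x + 3)
Distribute: -12 = 6x + 18
6x = -12 - 18 = -30
x = -5

x = -5


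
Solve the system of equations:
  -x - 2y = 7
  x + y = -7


Using Cramer's rule:
Determinant D = (-1)(1) - (1)(-2) = -1 + 2 = 1
Dx = (7)(1) - (-7)(-2) = 7 - 14 = -7
Dy = (-1)(-7) - (1)(7) = 7 - 7 = 0
x = Dx/D = -7/1 = -7
y = Dy/D = 0/1 = 0

x = -7, y = 0


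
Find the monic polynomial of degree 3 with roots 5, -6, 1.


A monic polynomial with roots 5, -6, 1 is:
p(x) = (x - 5)(x + 6)(x - 1)
After multiplying by (x - 5): x - 5
After multiplying by (x + 6): x^2 + x - 30
After multiplying by (x - 1): x^3 - 31x + 30

x^3 - 31x + 30


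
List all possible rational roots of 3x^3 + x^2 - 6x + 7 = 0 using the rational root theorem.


Rational root theorem: possible roots are ±p/q where:
  p divides the constant term (7): p ∈ {1, 7}
  q divides the leading coefficient (3): q ∈ {1, 3}

All possible rational roots: -7, -7/3, -1, -1/3, 1/3, 1, 7/3, 7

-7, -7/3, -1, -1/3, 1/3, 1, 7/3, 7


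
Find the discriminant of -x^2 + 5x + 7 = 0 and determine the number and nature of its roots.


For ax^2 + bx + c = 0, discriminant D = b^2 - 4ac
Here a = -1, b = 5, c = 7
D = (5)^2 - 4(-1)(7) = 25 + 28 = 53

D = 53 > 0 but not a perfect square
The equation has 2 distinct real irrational roots.

Discriminant = 53, 2 distinct real irrational roots


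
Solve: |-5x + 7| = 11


An absolute value equation |expr| = 11 gives two cases:
Case 1: -5x + 7 = 11
  -5x = 4, so x = -4/5
Case 2: -5x + 7 = -11
  -5x = -18, so x = 18/5

x = -4/5, x = 18/5


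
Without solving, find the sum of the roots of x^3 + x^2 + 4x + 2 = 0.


By Vieta's formulas for x^3 + bx^2 + cx + d = 0:
  r1 + r2 + r3 = -b/a = -1
  r1*r2 + r1*r3 + r2*r3 = c/a = 4
  r1*r2*r3 = -d/a = -2


Sum = -1


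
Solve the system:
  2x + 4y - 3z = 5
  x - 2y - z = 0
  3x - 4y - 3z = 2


Using Cramer's rule. Expand each determinant along the first row.
D  = 2*[(-2)*(-3) - (-1)*(-4)] - 4*[1*(-3) - (-1)*3] + (-3)*[1*(-4) - (-2)*3]
  = 2*(2) - 4*(0) + (-3)*(2) = -2
Dx = 5*[(-2)*(-3) - (-1)*(-4)] - 4*[0*(-3) - (-1)*2] + (-3)*[0*(-4) - (-2)*2]
  = 5*(2) - 4*(2) + (-3)*(4) = -10
Dy = 2*[0*(-3) - (-1)*2] - 5*[1*(-3) - (-1)*3] + (-3)*[1*2 - 0*3]
  = 2*(2) - 5*(0) + (-3)*(2) = -2
Dz = 2*[(-2)*2 - 0*(-4)] - 4*[1*2 - 0*3] + 5*[1*(-4) - (-2)*3]
  = 2*(-4) - 4*(2) + 5*(2) = -6
x = Dx/D = -10/-2 = 5, y = Dy/D = -2/-2 = 1, z = Dz/D = -6/-2 = 3
Check eq1: (2)(5) + (4)(1) + (-3)(3) = 5 = 5 ✓
Check eq2: (1)(5) + (-2)(1) + (-1)(3) = 0 = 0 ✓
Check eq3: (3)(5) + (-4)(1) + (-3)(3) = 2 = 2 ✓

x = 5, y = 1, z = 3


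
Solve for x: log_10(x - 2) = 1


Convert to exponential form: x - 2 = 10^1 = 10
x = 10 + 2 = 12
Check: log_10(12 - 2) = log_10(10) = log_10(10) = 1 ✓

x = 12


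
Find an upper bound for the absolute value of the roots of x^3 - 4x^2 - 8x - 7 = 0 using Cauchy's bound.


Cauchy's bound: all roots r satisfy |r| <= 1 + max(|a_i/a_n|) for i = 0,...,n-1
where a_n is the leading coefficient.

Coefficients: [1, -4, -8, -7]
Leading coefficient a_n = 1
Ratios |a_i/a_n|: 4, 8, 7
Maximum ratio: 8
Cauchy's bound: |r| <= 1 + 8 = 9

Upper bound = 9


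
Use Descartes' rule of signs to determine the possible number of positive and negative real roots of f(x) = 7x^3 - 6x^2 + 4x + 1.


Descartes' rule of signs:

For positive roots, count sign changes in f(x) = 7x^3 - 6x^2 + 4x + 1:
Signs of coefficients: +, -, +, +
Number of sign changes: 2
Possible positive real roots: 2, 0

For negative roots, examine f(-x) = -7x^3 - 6x^2 - 4x + 1:
Signs of coefficients: -, -, -, +
Number of sign changes: 1
Possible negative real roots: 1

Positive roots: 2 or 0; Negative roots: 1


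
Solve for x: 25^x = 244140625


Express both sides with the same base.
244140625 = 25^6
Since the bases match: x = 6

x = 6


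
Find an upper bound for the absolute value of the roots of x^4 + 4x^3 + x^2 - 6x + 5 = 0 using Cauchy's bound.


Cauchy's bound: all roots r satisfy |r| <= 1 + max(|a_i/a_n|) for i = 0,...,n-1
where a_n is the leading coefficient.

Coefficients: [1, 4, 1, -6, 5]
Leading coefficient a_n = 1
Ratios |a_i/a_n|: 4, 1, 6, 5
Maximum ratio: 6
Cauchy's bound: |r| <= 1 + 6 = 7

Upper bound = 7


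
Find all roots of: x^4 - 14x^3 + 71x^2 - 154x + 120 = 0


Let p(x) = x^4 - 14x^3 + 71x^2 - 154x + 120. By the rational root theorem (leading coefficient 1), any rational root is an integer divisor of 120: try ±1, ±2, ... in turn.
Test x = 1: value = 24 ≠ 0.
Test x = -1: value = 360 ≠ 0.
Test x = 2: value = 0 ✓, so (x - 2) is a factor.
Synthetic division by (x - 2): bring down 1; 1(2) - 14 = -12; (-12)(2) + 71 = 47; 47(2) - 154 = -60; (-60)(2) + 120 = 0 → quotient x^3 - 12x^2 + 47x - 60, remainder 0.
Continue with the quotient x^3 - 12x^2 + 47x - 60 (candidates must divide 60; re-test x = 2 first in case it repeats).
Test x = 2: value = -6 ≠ 0.
Test x = -2: value = -210 ≠ 0.
Test x = 3: value = 0 ✓, so (x - 3) is a factor.
Synthetic division by (x - 3): bring down 1; 1(3) - 12 = -9; (-9)(3) + 47 = 20; 20(3) - 60 = 0 → quotient x^2 - 9x + 20, remainder 0.
Solve the quadratic x^2 - 9x + 20 = 0: discriminant = (-9)^2 - 4(1)(20) = 81 - 80 = 1.
sqrt(1) = 1, so x = (9 ± 1)/2: x = 5 or x = 4.
Collecting all roots found:

x = 2, x = 3, x = 4, x = 5


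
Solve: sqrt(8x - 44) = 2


Square both sides: 8x - 44 = 2^2 = 4
8x = 4 + 44 = 48
x = 6
Check: sqrt(8*6 - 44) = sqrt(4) = 2 ✓

x = 6


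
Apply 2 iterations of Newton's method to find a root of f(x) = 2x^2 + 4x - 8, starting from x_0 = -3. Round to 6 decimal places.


Newton's method: x_(n+1) = x_n - f(x_n)/f'(x_n)
f(x) = 2x^2 + 4x - 8
f'(x) = 4x + 4

Iteration 1:
  f(-3.000000) = -2.000000
  f'(-3.000000) = -8.000000
  x_1 = -3.000000 - (-2.000000)/(-8.000000) = -3.250000

Iteration 2:
  f(-3.250000) = 0.125000
  f'(-3.250000) = -9.000000
  x_2 = -3.250000 - (0.125000)/(-9.000000) = -3.236111

x_2 = -3.236111


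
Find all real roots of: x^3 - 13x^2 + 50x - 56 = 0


Let p(x) = x^3 - 13x^2 + 50x - 56. By the rational root theorem (leading coefficient 1), any rational root is an integer divisor of 56: try ±1, ±2, ... in turn.
Test x = 1: value = -18 ≠ 0.
Test x = -1: value = -120 ≠ 0.
Test x = 2: value = 0 ✓, so (x - 2) is a factor.
Synthetic division by (x - 2): bring down 1; 1(2) - 13 = -11; (-11)(2) + 50 = 28; 28(2) - 56 = 0 → quotient x^2 - 11x + 28, remainder 0.
Solve the quadratic x^2 - 11x + 28 = 0: discriminant = (-11)^2 - 4(1)(28) = 121 - 112 = 9.
sqrt(9) = 3, so x = (11 ± 3)/2: x = 7 or x = 4.

x = 2, x = 4, x = 7


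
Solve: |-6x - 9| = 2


An absolute value equation |expr| = 2 gives two cases:
Case 1: -6x - 9 = 2
  -6x = 11, so x = -11/6
Case 2: -6x - 9 = -2
  -6x = 7, so x = -7/6

x = -11/6, x = -7/6


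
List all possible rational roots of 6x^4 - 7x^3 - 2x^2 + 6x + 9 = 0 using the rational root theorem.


Rational root theorem: possible roots are ±p/q where:
  p divides the constant term (9): p ∈ {1, 3, 9}
  q divides the leading coefficient (6): q ∈ {1, 2, 3, 6}

All possible rational roots: -9, -9/2, -3, -3/2, -1, -1/2, -1/3, -1/6, 1/6, 1/3, 1/2, 1, 3/2, 3, 9/2, 9

-9, -9/2, -3, -3/2, -1, -1/2, -1/3, -1/6, 1/6, 1/3, 1/2, 1, 3/2, 3, 9/2, 9


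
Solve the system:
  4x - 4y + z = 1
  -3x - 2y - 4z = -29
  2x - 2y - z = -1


Using Cramer's rule. Expand each determinant along the first row.
D  = 4*[(-2)*(-1) - (-4)*(-2)] - (-4)*[(-3)*(-1) - (-4)*2] + 1*[(-3)*(-2) - (-2)*2]
  = 4*(-6) - (-4)*(11) + 1*(10) = 30
Dx = 1*[(-2)*(-1) - (-4)*(-2)] - (-4)*[(-29)*(-1) - (-4)*(-1)] + 1*[(-29)*(-2) - (-2)*(-1)]
  = 1*(-6) - (-4)*(25) + 1*(56) = 150
Dy = 4*[(-29)*(-1) - (-4)*(-1)] - 1*[(-3)*(-1) - (-4)*2] + 1*[(-3)*(-1) - (-29)*2]
  = 4*(25) - 1*(11) + 1*(61) = 150
Dz = 4*[(-2)*(-1) - (-29)*(-2)] - (-4)*[(-3)*(-1) - (-29)*2] + 1*[(-3)*(-2) - (-2)*2]
  = 4*(-56) - (-4)*(61) + 1*(10) = 30
x = Dx/D = 150/30 = 5, y = Dy/D = 150/30 = 5, z = Dz/D = 30/30 = 1
Check eq1: (4)(5) + (-4)(5) + (1)(1) = 1 = 1 ✓
Check eq2: (-3)(5) + (-2)(5) + (-4)(1) = -29 = -29 ✓
Check eq3: (2)(5) + (-2)(5) + (-1)(1) = -1 = -1 ✓

x = 5, y = 5, z = 1


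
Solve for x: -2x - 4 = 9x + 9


Starting with: -2x - 4 = 9x + 9
Move all x terms to left: (-2 - 9)x = 9 + 4
Simplify: -11x = 13
Divide both sides by -11: x = -13/11

x = -13/11


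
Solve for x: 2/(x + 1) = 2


Multiply both sides by (x + 1): 2 = 2(x + 1)
Distribute: 2 = 2x + 2
2x = 2 - 2 = 0
x = 0

x = 0


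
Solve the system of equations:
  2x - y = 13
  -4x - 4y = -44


Using Cramer's rule:
Determinant D = (2)(-4) - (-4)(-1) = -8 - 4 = -12
Dx = (13)(-4) - (-44)(-1) = -52 - 44 = -96
Dy = (2)(-44) - (-4)(13) = -88 + 52 = -36
x = Dx/D = -96/-12 = 8
y = Dy/D = -36/-12 = 3

x = 8, y = 3


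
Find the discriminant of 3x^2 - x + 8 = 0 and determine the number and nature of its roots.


For ax^2 + bx + c = 0, discriminant D = b^2 - 4ac
Here a = 3, b = -1, c = 8
D = (-1)^2 - 4(3)(8) = 1 - 96 = -95

D = -95 < 0
The equation has no real roots (2 complex conjugate roots).

Discriminant = -95, no real roots (2 complex conjugate roots)


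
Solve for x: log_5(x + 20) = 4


Convert to exponential form: x + 20 = 5^4 = 625
x = 625 - 20 = 605
Check: log_5(605 + 20) = log_5(625) = log_5(625) = 4 ✓

x = 605


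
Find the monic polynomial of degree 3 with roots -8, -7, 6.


A monic polynomial with roots -8, -7, 6 is:
p(x) = (x + 8)(x + 7)(x - 6)
After multiplying by (x + 8): x + 8
After multiplying by (x + 7): x^2 + 15x + 56
After multiplying by (x - 6): x^3 + 9x^2 - 34x - 336

x^3 + 9x^2 - 34x - 336


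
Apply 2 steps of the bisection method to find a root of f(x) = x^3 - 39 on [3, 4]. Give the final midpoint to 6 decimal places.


f(x) = x^3 - 39
f(3) = -12 < 0
f(4) = 25 > 0

Step 1: midpoint = (3.000000 + 4.000000)/2 = 3.500000
  f(3.500000) = 3.875000
  f(mid) > 0, so root is in [3.000000, 3.500000]

Step 2: midpoint = (3.000000 + 3.500000)/2 = 3.250000
  f(3.250000) = -4.671875
  f(mid) < 0, so root is in [3.250000, 3.500000]

midpoint = 3.250000


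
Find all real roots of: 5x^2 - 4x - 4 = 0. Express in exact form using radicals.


Using the quadratic formula: x = (-b ± sqrt(b^2 - 4ac)) / (2a)
Here a = 5, b = -4, c = -4
Discriminant = b^2 - 4ac = (-4)^2 - 4(5)(-4) = 16 + 80 = 96
Since discriminant = 96 > 0, there are two real roots.
x = (4 ± 4*sqrt(6)) / 10
Simplifying: x = (2 ± 2*sqrt(6)) / 5
Numerically: x ≈ 1.3798 or x ≈ -0.5798

x = (2 + 2*sqrt(6)) / 5 or x = (2 - 2*sqrt(6)) / 5


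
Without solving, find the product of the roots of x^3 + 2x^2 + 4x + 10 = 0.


By Vieta's formulas for x^3 + bx^2 + cx + d = 0:
  r1 + r2 + r3 = -b/a = -2
  r1*r2 + r1*r3 + r2*r3 = c/a = 4
  r1*r2*r3 = -d/a = -10


Product = -10


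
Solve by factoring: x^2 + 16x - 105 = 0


We need two numbers that multiply to -105 and add to 16.
Those numbers are -5 and 21 (since (-5) * 21 = -105 and (-5) + 21 = 16).
So x^2 + 16x - 105 = (x - 5)(x + 21) = 0
Setting each factor to zero: x = 5 or x = -21

x = -21, x = 5


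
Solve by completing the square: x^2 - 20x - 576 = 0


Start: x^2 - 20x - 576 = 0
Move constant: x^2 - 20x = 576
Half of -20 is -10, squared is 100
Add 100 to both sides: x^2 - 20x + 100 = 676
(x - 10)^2 = 676
x - 10 = ±26
x = 10 + 26 = 36 or x = 10 - 26 = -16

x = -16, x = 36


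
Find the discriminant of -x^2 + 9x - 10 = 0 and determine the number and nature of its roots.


For ax^2 + bx + c = 0, discriminant D = b^2 - 4ac
Here a = -1, b = 9, c = -10
D = (9)^2 - 4(-1)(-10) = 81 - 40 = 41

D = 41 > 0 but not a perfect square
The equation has 2 distinct real irrational roots.

Discriminant = 41, 2 distinct real irrational roots


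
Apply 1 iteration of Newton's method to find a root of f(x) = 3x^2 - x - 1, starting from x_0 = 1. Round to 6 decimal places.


Newton's method: x_(n+1) = x_n - f(x_n)/f'(x_n)
f(x) = 3x^2 - x - 1
f'(x) = 6x - 1

Iteration 1:
  f(1.000000) = 1.000000
  f'(1.000000) = 5.000000
  x_1 = 1.000000 - (1.000000)/(5.000000) = 0.800000

x_1 = 0.800000


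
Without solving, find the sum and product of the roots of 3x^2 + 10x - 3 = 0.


By Vieta's formulas for ax^2 + bx + c = 0:
  Sum of roots = -b/a
  Product of roots = c/a

Here a = 3, b = 10, c = -3
Sum = -(10)/3 = -10/3
Product = -3/3 = -1

Sum = -10/3, Product = -1


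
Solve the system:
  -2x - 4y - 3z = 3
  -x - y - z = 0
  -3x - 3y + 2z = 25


Using Cramer's rule. Expand each determinant along the first row.
D  = (-2)*[(-1)*2 - (-1)*(-3)] - (-4)*[(-1)*2 - (-1)*(-3)] + (-3)*[(-1)*(-3) - (-1)*(-3)]
  = (-2)*(-5) - (-4)*(-5) + (-3)*(0) = -10
Dx = 3*[(-1)*2 - (-1)*(-3)] - (-4)*[0*2 - (-1)*25] + (-3)*[0*(-3) - (-1)*25]
  = 3*(-5) - (-4)*(25) + (-3)*(25) = 10
Dy = (-2)*[0*2 - (-1)*25] - 3*[(-1)*2 - (-1)*(-3)] + (-3)*[(-1)*25 - 0*(-3)]
  = (-2)*(25) - 3*(-5) + (-3)*(-25) = 40
Dz = (-2)*[(-1)*25 - 0*(-3)] - (-4)*[(-1)*25 - 0*(-3)] + 3*[(-1)*(-3) - (-1)*(-3)]
  = (-2)*(-25) - (-4)*(-25) + 3*(0) = -50
x = Dx/D = 10/-10 = -1, y = Dy/D = 40/-10 = -4, z = Dz/D = -50/-10 = 5
Check eq1: (-2)(-1) + (-4)(-4) + (-3)(5) = 3 = 3 ✓
Check eq2: (-1)(-1) + (-1)(-4) + (-1)(5) = 0 = 0 ✓
Check eq3: (-3)(-1) + (-3)(-4) + (2)(5) = 25 = 25 ✓

x = -1, y = -4, z = 5


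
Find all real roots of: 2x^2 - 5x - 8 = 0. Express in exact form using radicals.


Using the quadratic formula: x = (-b ± sqrt(b^2 - 4ac)) / (2a)
Here a = 2, b = -5, c = -8
Discriminant = b^2 - 4ac = (-5)^2 - 4(2)(-8) = 25 + 64 = 89
Since discriminant = 89 > 0, there are two real roots.
x = (5 ± sqrt(89)) / 4
Numerically: x ≈ 3.6085 or x ≈ -1.1085

x = (5 + sqrt(89)) / 4 or x = (5 - sqrt(89)) / 4


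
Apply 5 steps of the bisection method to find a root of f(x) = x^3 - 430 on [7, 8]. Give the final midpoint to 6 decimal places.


f(x) = x^3 - 430
f(7) = -87 < 0
f(8) = 82 > 0

Step 1: midpoint = (7.000000 + 8.000000)/2 = 7.500000
  f(7.500000) = -8.125000
  f(mid) < 0, so root is in [7.500000, 8.000000]

Step 2: midpoint = (7.500000 + 8.000000)/2 = 7.750000
  f(7.750000) = 35.484375
  f(mid) > 0, so root is in [7.500000, 7.750000]

Step 3: midpoint = (7.500000 + 7.750000)/2 = 7.625000
  f(7.625000) = 13.322266
  f(mid) > 0, so root is in [7.500000, 7.625000]

Step 4: midpoint = (7.500000 + 7.625000)/2 = 7.562500
  f(7.562500) = 2.510010
  f(mid) > 0, so root is in [7.500000, 7.562500]

Step 5: midpoint = (7.500000 + 7.562500)/2 = 7.531250
  f(7.531250) = -2.829559
  f(mid) < 0, so root is in [7.531250, 7.562500]

midpoint = 7.531250


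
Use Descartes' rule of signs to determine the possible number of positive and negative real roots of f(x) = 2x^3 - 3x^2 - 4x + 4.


Descartes' rule of signs:

For positive roots, count sign changes in f(x) = 2x^3 - 3x^2 - 4x + 4:
Signs of coefficients: +, -, -, +
Number of sign changes: 2
Possible positive real roots: 2, 0

For negative roots, examine f(-x) = -2x^3 - 3x^2 + 4x + 4:
Signs of coefficients: -, -, +, +
Number of sign changes: 1
Possible negative real roots: 1

Positive roots: 2 or 0; Negative roots: 1


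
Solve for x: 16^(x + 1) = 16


Express both sides with the same base.
16 = 16^1
Since the bases match, equate exponents: x + 1 = 1
So x = 1 - (1) = 0

x = 0


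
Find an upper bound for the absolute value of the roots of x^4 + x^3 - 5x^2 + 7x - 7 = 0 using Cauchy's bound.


Cauchy's bound: all roots r satisfy |r| <= 1 + max(|a_i/a_n|) for i = 0,...,n-1
where a_n is the leading coefficient.

Coefficients: [1, 1, -5, 7, -7]
Leading coefficient a_n = 1
Ratios |a_i/a_n|: 1, 5, 7, 7
Maximum ratio: 7
Cauchy's bound: |r| <= 1 + 7 = 8

Upper bound = 8


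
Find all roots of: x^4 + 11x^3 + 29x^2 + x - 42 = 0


Let p(x) = x^4 + 11x^3 + 29x^2 + x - 42. By the rational root theorem (leading coefficient 1), any rational root is an integer divisor of 42: try ±1, ±2, ... in turn.
Test x = 1: value = 0 ✓, so (x - 1) is a factor.
Synthetic division by (x - 1): bring down 1; 1(1) + 11 = 12; 12(1) + 29 = 41; 41(1) + 1 = 42; 42(1) - 42 = 0 → quotient x^3 + 12x^2 + 41x + 42, remainder 0.
Continue with the quotient x^3 + 12x^2 + 41x + 42 (candidates must divide 42; re-test x = 1 first in case it repeats).
Test x = 1: value = 96 ≠ 0.
Test x = -1: value = 12 ≠ 0.
Test x = 2: value = 180 ≠ 0.
Test x = -2: value = 0 ✓, so (x + 2) is a factor.
Synthetic division by (x + 2): bring down 1; 1(-2) + 12 = 10; 10(-2) + 41 = 21; 21(-2) + 42 = 0 → quotient x^2 + 10x + 21, remainder 0.
Solve the quadratic x^2 + 10x + 21 = 0: discriminant = 10^2 - 4(1)(21) = 100 - 84 = 16.
sqrt(16) = 4, so x = (-10 ± 4)/2: x = -3 or x = -7.
Collecting all roots found:

x = -7, x = -3, x = -2, x = 1


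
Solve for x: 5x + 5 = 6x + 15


Starting with: 5x + 5 = 6x + 15
Move all x terms to left: (5 - 6)x = 15 - 5
Simplify: -x = 10
Divide both sides by -1: x = -10

x = -10


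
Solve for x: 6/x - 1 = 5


Subtract -1 from both sides: 6/x = 6
Multiply both sides by x: 6 = 6 * x
Divide by 6: x = 1

x = 1


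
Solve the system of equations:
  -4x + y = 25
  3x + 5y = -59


Using Cramer's rule:
Determinant D = (-4)(5) - (3)(1) = -20 - 3 = -23
Dx = (25)(5) - (-59)(1) = 125 + 59 = 184
Dy = (-4)(-59) - (3)(25) = 236 - 75 = 161
x = Dx/D = 184/-23 = -8
y = Dy/D = 161/-23 = -7

x = -8, y = -7


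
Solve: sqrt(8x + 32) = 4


Square both sides: 8x + 32 = 4^2 = 16
8x = 16 - 32 = -16
x = -2
Check: sqrt(8*(-2) + 32) = sqrt(16) = 4 ✓

x = -2


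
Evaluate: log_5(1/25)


We need the exponent such that 5^? = 1/25
5^(-2) = 1/5^2 = 1/25
Therefore log_5(1/25) = -2

-2


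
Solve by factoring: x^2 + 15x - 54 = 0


We need two numbers that multiply to -54 and add to 15.
Those numbers are 18 and -3 (since 18 * (-3) = -54 and 18 + (-3) = 15).
So x^2 + 15x - 54 = (x + 18)(x - 3) = 0
Setting each factor to zero: x = -18 or x = 3

x = -18, x = 3


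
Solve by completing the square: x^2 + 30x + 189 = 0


Start: x^2 + 30x + 189 = 0
Move constant: x^2 + 30x = -189
Half of 30 is 15, squared is 225
Add 225 to both sides: x^2 + 30x + 225 = 36
(x + 15)^2 = 36
x + 15 = ±6
x = -15 + 6 = -9 or x = -15 - 6 = -21

x = -21, x = -9


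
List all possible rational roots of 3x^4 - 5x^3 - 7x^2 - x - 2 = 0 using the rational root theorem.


Rational root theorem: possible roots are ±p/q where:
  p divides the constant term (-2): p ∈ {1, 2}
  q divides the leading coefficient (3): q ∈ {1, 3}

All possible rational roots: -2, -1, -2/3, -1/3, 1/3, 2/3, 1, 2

-2, -1, -2/3, -1/3, 1/3, 2/3, 1, 2


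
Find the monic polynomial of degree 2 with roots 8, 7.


A monic polynomial with roots 8, 7 is:
p(x) = (x - 8)(x - 7)
After multiplying by (x - 8): x - 8
After multiplying by (x - 7): x^2 - 15x + 56

x^2 - 15x + 56


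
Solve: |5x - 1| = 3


An absolute value equation |expr| = 3 gives two cases:
Case 1: 5x - 1 = 3
  5x = 4, so x = 4/5
Case 2: 5x - 1 = -3
  5x = -2, so x = -2/5

x = -2/5, x = 4/5


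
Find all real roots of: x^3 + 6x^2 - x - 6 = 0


Let p(x) = x^3 + 6x^2 - x - 6. By the rational root theorem (leading coefficient 1), any rational root is an integer divisor of 6: try ±1, ±2, ... in turn.
Test x = 1: value = 0 ✓, so (x - 1) is a factor.
Synthetic division by (x - 1): bring down 1; 1(1) + 6 = 7; 7(1) - 1 = 6; 6(1) - 6 = 0 → quotient x^2 + 7x + 6, remainder 0.
Solve the quadratic x^2 + 7x + 6 = 0: discriminant = 7^2 - 4(1)(6) = 49 - 24 = 25.
sqrt(25) = 5, so x = (-7 ± 5)/2: x = -1 or x = -6.

x = -6, x = -1, x = 1


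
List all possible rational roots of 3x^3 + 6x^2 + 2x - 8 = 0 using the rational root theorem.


Rational root theorem: possible roots are ±p/q where:
  p divides the constant term (-8): p ∈ {1, 2, 4, 8}
  q divides the leading coefficient (3): q ∈ {1, 3}

All possible rational roots: -8, -4, -8/3, -2, -4/3, -1, -2/3, -1/3, 1/3, 2/3, 1, 4/3, 2, 8/3, 4, 8

-8, -4, -8/3, -2, -4/3, -1, -2/3, -1/3, 1/3, 2/3, 1, 4/3, 2, 8/3, 4, 8


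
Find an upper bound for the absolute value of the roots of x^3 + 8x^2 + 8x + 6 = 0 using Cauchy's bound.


Cauchy's bound: all roots r satisfy |r| <= 1 + max(|a_i/a_n|) for i = 0,...,n-1
where a_n is the leading coefficient.

Coefficients: [1, 8, 8, 6]
Leading coefficient a_n = 1
Ratios |a_i/a_n|: 8, 8, 6
Maximum ratio: 8
Cauchy's bound: |r| <= 1 + 8 = 9

Upper bound = 9


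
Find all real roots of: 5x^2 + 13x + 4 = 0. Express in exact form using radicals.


Using the quadratic formula: x = (-b ± sqrt(b^2 - 4ac)) / (2a)
Here a = 5, b = 13, c = 4
Discriminant = b^2 - 4ac = 13^2 - 4(5)(4) = 169 - 80 = 89
Since discriminant = 89 > 0, there are two real roots.
x = (-13 ± sqrt(89)) / 10
Numerically: x ≈ -0.3566 or x ≈ -2.2434

x = (-13 + sqrt(89)) / 10 or x = (-13 - sqrt(89)) / 10


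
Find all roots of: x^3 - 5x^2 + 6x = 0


The constant term is 0, so x = 0 is a root. Factor out x:
  x^2 - 5x + 6 = 0
Solve the quadratic x^2 - 5x + 6 = 0: discriminant = (-5)^2 - 4(1)(6) = 25 - 24 = 1.
sqrt(1) = 1, so x = (5 ± 1)/2: x = 3 or x = 2.
Collecting all roots found:

x = 0, x = 2, x = 3


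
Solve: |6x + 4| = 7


An absolute value equation |expr| = 7 gives two cases:
Case 1: 6x + 4 = 7
  6x = 3, so x = 1/2
Case 2: 6x + 4 = -7
  6x = -11, so x = -11/6

x = -11/6, x = 1/2


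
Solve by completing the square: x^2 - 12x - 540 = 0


Start: x^2 - 12x - 540 = 0
Move constant: x^2 - 12x = 540
Half of -12 is -6, squared is 36
Add 36 to both sides: x^2 - 12x + 36 = 576
(x - 6)^2 = 576
x - 6 = ±24
x = 6 + 24 = 30 or x = 6 - 24 = -18

x = -18, x = 30


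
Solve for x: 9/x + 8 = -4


Subtract 8 from both sides: 9/x = -12
Multiply both sides by x: 9 = -12 * x
Divide by -12: x = -3/4

x = -3/4


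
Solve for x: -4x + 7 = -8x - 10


Starting with: -4x + 7 = -8x - 10
Move all x terms to left: (-4 + 8)x = -10 - 7
Simplify: 4x = -17
Divide both sides by 4: x = -17/4

x = -17/4


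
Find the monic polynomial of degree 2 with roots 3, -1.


A monic polynomial with roots 3, -1 is:
p(x) = (x - 3)(x + 1)
After multiplying by (x - 3): x - 3
After multiplying by (x + 1): x^2 - 2x - 3

x^2 - 2x - 3


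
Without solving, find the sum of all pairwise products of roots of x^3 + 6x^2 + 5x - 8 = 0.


By Vieta's formulas for x^3 + bx^2 + cx + d = 0:
  r1 + r2 + r3 = -b/a = -6
  r1*r2 + r1*r3 + r2*r3 = c/a = 5
  r1*r2*r3 = -d/a = 8


Sum of pairwise products = 5


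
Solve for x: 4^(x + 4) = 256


Express both sides with the same base.
256 = 4^4
Since the bases match, equate exponents: x + 4 = 4
So x = 4 - (4) = 0

x = 0


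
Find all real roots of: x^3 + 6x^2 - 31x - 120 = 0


Let p(x) = x^3 + 6x^2 - 31x - 120. By the rational root theorem (leading coefficient 1), any rational root is an integer divisor of 120: try ±1, ±2, ... in turn.
Test x = 1: value = -144 ≠ 0.
Test x = -1: value = -84 ≠ 0.
Test x = 2: value = -150 ≠ 0.
Test x = -2: value = -42 ≠ 0.
Test x = 3: value = -132 ≠ 0.
Test x = -3: value = 0 ✓, so (x + 3) is a factor.
Synthetic division by (x + 3): bring down 1; 1(-3) + 6 = 3; 3(-3) - 31 = -40; (-40)(-3) - 120 = 0 → quotient x^2 + 3x - 40, remainder 0.
Solve the quadratic x^2 + 3x - 40 = 0: discriminant = 3^2 - 4(1)(-40) = 9 + 160 = 169.
sqrt(169) = 13, so x = (-3 ± 13)/2: x = 5 or x = -8.

x = -8, x = -3, x = 5


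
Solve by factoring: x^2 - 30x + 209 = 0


We need two numbers that multiply to 209 and add to -30.
Those numbers are -19 and -11 (since (-19) * (-11) = 209 and (-19) + (-11) = -30).
So x^2 - 30x + 209 = (x - 19)(x - 11) = 0
Setting each factor to zero: x = 19 or x = 11

x = 11, x = 19


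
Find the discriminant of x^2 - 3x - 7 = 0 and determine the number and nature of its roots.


For ax^2 + bx + c = 0, discriminant D = b^2 - 4ac
Here a = 1, b = -3, c = -7
D = (-3)^2 - 4(1)(-7) = 9 + 28 = 37

D = 37 > 0 but not a perfect square
The equation has 2 distinct real irrational roots.

Discriminant = 37, 2 distinct real irrational roots


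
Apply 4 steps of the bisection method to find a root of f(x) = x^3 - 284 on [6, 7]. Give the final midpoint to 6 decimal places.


f(x) = x^3 - 284
f(6) = -68 < 0
f(7) = 59 > 0

Step 1: midpoint = (6.000000 + 7.000000)/2 = 6.500000
  f(6.500000) = -9.375000
  f(mid) < 0, so root is in [6.500000, 7.000000]

Step 2: midpoint = (6.500000 + 7.000000)/2 = 6.750000
  f(6.750000) = 23.546875
  f(mid) > 0, so root is in [6.500000, 6.750000]

Step 3: midpoint = (6.500000 + 6.750000)/2 = 6.625000
  f(6.625000) = 6.775391
  f(mid) > 0, so root is in [6.500000, 6.625000]

Step 4: midpoint = (6.500000 + 6.625000)/2 = 6.562500
  f(6.562500) = -1.376709
  f(mid) < 0, so root is in [6.562500, 6.625000]

midpoint = 6.562500


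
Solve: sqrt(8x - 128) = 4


Square both sides: 8x - 128 = 4^2 = 16
8x = 16 + 128 = 144
x = 18
Check: sqrt(8*18 - 128) = sqrt(16) = 4 ✓

x = 18


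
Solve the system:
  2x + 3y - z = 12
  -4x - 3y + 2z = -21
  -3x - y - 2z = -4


Using Cramer's rule. Expand each determinant along the first row.
D  = 2*[(-3)*(-2) - 2*(-1)] - 3*[(-4)*(-2) - 2*(-3)] + (-1)*[(-4)*(-1) - (-3)*(-3)]
  = 2*(8) - 3*(14) + (-1)*(-5) = -21
Dx = 12*[(-3)*(-2) - 2*(-1)] - 3*[(-21)*(-2) - 2*(-4)] + (-1)*[(-21)*(-1) - (-3)*(-4)]
  = 12*(8) - 3*(50) + (-1)*(9) = -63
Dy = 2*[(-21)*(-2) - 2*(-4)] - 12*[(-4)*(-2) - 2*(-3)] + (-1)*[(-4)*(-4) - (-21)*(-3)]
  = 2*(50) - 12*(14) + (-1)*(-47) = -21
Dz = 2*[(-3)*(-4) - (-21)*(-1)] - 3*[(-4)*(-4) - (-21)*(-3)] + 12*[(-4)*(-1) - (-3)*(-3)]
  = 2*(-9) - 3*(-47) + 12*(-5) = 63
x = Dx/D = -63/-21 = 3, y = Dy/D = -21/-21 = 1, z = Dz/D = 63/-21 = -3
Check eq1: (2)(3) + (3)(1) + (-1)(-3) = 12 = 12 ✓
Check eq2: (-4)(3) + (-3)(1) + (2)(-3) = -21 = -21 ✓
Check eq3: (-3)(3) + (-1)(1) + (-2)(-3) = -4 = -4 ✓

x = 3, y = 1, z = -3
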